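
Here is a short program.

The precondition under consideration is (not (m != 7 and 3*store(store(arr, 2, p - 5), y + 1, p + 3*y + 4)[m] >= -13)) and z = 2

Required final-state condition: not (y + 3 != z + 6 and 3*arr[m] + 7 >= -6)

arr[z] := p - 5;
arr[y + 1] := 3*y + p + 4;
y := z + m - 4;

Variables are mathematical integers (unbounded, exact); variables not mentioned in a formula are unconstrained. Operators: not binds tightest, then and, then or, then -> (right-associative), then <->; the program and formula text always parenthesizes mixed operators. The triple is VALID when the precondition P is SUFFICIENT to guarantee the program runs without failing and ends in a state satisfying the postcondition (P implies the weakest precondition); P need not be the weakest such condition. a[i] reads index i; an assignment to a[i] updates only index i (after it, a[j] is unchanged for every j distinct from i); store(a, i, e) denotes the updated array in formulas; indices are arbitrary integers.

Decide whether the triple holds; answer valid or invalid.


Working backward. After the program, the postcondition not (y + 3 != z + 6 and 3*arr[m] + 7 >= -6) must hold; in canonical form it is not (y != z + 3 and 3*arr[m] >= -13).
Before y := z + m - 4: not (m != 7 and 3*arr[m] >= -13)
Before arr[y + 1] := 3*y + p + 4: not (m != 7 and 3*store(arr, y + 1, p + 3*y + 4)[m] >= -13)
Before arr[z] := p - 5: not (m != 7 and 3*store(store(arr, z, p - 5), y + 1, p + 3*y + 4)[m] >= -13)
The weakest precondition is not (m != 7 and 3*store(store(arr, z, p - 5), y + 1, p + 3*y + 4)[m] >= -13).
Check whether (not (m != 7 and 3*store(store(arr, 2, p - 5), y + 1, p + 3*y + 4)[m] >= -13)) and z = 2 implies it.
Every state satisfying the precondition satisfies the weakest precondition: the implication holds.
Answer: valid


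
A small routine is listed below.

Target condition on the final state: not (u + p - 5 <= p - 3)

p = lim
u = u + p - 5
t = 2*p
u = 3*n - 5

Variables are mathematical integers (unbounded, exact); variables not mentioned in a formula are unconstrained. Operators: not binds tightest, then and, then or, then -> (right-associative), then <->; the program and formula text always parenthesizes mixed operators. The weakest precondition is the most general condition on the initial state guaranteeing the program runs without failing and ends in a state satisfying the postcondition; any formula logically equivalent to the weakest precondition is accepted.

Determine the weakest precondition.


Working backward. After the program, the postcondition not (u + p - 5 <= p - 3) must hold; in canonical form it is not (u <= 2).
Before u := 3*n - 5: not (3*n <= 7)
Before t := 2*p: not (3*n <= 7)
Before u := u + p - 5: not (3*n <= 7)
Before p := lim: not (3*n <= 7)
Answer: WP = not (3*n <= 7)


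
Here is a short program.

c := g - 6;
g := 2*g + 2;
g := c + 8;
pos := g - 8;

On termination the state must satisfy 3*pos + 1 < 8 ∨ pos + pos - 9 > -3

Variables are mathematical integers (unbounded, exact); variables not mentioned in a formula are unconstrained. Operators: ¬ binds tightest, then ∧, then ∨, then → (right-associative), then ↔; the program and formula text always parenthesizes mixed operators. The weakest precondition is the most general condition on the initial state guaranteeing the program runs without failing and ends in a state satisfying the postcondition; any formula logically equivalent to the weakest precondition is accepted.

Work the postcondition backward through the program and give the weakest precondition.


Working backward. After the program, the postcondition 3*pos + 1 < 8 ∨ pos + pos - 9 > -3 must hold; in canonical form it is 3*pos < 7 ∨ 2*pos > 6.
Before pos := g - 8: 3*g < 31 ∨ 2*g > 22
Before g := c + 8: 3*c < 7 ∨ 2*c > 6
Before g := 2*g + 2: 3*c < 7 ∨ 2*c > 6
Before c := g - 6: 3*g < 25 ∨ 2*g > 18
Answer: WP = 3*g < 25 ∨ 2*g > 18


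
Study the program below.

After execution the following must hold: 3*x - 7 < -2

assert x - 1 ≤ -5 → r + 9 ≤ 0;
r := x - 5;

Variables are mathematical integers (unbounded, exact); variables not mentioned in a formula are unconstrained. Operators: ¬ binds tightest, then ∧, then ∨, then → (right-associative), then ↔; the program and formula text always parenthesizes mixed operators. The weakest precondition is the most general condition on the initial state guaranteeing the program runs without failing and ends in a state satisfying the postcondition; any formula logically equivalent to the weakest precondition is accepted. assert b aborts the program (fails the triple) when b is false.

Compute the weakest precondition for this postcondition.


Working backward. After the program, the postcondition 3*x - 7 < -2 must hold; in canonical form it is 3*x < 5.
Before r := x - 5: 3*x < 5
Before assert x - 1 ≤ -5 → r + 9 ≤ 0: (x ≤ -4 → r ≤ -9) ∧ 3*x < 5
Answer: WP = (x ≤ -4 → r ≤ -9) ∧ 3*x < 5


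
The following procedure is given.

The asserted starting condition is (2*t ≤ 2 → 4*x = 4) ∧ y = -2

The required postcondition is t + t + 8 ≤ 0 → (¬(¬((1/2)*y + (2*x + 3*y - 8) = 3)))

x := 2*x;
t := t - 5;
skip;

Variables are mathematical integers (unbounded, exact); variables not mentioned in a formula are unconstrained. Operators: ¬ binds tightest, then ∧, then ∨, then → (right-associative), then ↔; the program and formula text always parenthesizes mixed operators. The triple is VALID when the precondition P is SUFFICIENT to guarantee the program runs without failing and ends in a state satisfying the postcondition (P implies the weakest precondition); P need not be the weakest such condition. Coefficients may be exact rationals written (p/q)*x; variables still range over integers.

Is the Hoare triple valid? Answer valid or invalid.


Working backward. After the program, the postcondition t + t + 8 ≤ 0 → (¬(¬((1/2)*y + (2*x + 3*y - 8) = 3))) must hold; in canonical form it is 2*t ≤ -8 → 2*x + (7/2)*y = 11.
Before skip: 2*t ≤ -8 → 2*x + (7/2)*y = 11
Before t := t - 5: 2*t ≤ 2 → 2*x + (7/2)*y = 11
Before x := 2*x: 2*t ≤ 2 → 4*x + (7/2)*y = 11
The weakest precondition is 2*t ≤ 2 → 4*x + (7/2)*y = 11.
Check whether (2*t ≤ 2 → 4*x = 4) ∧ y = -2 implies it.
Countermodel: at the initial state t = 1, x = 1, y = -2, the precondition holds but the weakest precondition fails.
Answer: invalid


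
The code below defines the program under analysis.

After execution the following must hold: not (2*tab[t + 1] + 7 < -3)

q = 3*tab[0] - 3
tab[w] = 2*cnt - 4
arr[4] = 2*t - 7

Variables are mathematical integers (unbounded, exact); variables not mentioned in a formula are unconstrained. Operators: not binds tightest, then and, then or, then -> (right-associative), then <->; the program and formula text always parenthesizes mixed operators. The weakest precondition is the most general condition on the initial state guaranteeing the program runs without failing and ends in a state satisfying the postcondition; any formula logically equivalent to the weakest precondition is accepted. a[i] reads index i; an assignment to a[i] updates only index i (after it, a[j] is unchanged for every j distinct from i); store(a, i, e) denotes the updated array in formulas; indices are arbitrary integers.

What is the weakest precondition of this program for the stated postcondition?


Working backward. After the program, the postcondition not (2*tab[t + 1] + 7 < -3) must hold; in canonical form it is not (2*tab[t + 1] < -10).
Before arr[4] := 2*t - 7: not (2*tab[t + 1] < -10)
Before tab[w] := 2*cnt - 4: not (2*store(tab, w, 2*cnt - 4)[t + 1] < -10)
Before q := 3*tab[0] - 3: not (2*store(tab, w, 2*cnt - 4)[t + 1] < -10)
Answer: WP = not (2*store(tab, w, 2*cnt - 4)[t + 1] < -10)


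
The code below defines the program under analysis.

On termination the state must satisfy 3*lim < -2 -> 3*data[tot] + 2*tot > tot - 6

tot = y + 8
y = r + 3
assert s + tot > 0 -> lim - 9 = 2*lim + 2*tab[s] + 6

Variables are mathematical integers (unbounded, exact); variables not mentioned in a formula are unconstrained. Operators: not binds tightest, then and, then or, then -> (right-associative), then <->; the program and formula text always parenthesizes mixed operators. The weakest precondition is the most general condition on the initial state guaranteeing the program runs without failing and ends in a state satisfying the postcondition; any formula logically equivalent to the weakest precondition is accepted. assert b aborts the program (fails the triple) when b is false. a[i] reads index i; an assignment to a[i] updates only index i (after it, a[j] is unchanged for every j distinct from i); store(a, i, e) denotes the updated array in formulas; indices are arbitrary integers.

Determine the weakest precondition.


Working backward. After the program, the postcondition 3*lim < -2 -> 3*data[tot] + 2*tot > tot - 6 must hold; in canonical form it is 3*lim < -2 -> 3*data[tot] + tot > -6.
Before assert s + tot > 0 -> lim - 9 = 2*lim + 2*tab[s] + 6: (s + tot > 0 -> 2*tab[s] + lim = -15) and (3*lim < -2 -> 3*data[tot] + tot > -6)
Before y := r + 3: (s + tot > 0 -> 2*tab[s] + lim = -15) and (3*lim < -2 -> 3*data[tot] + tot > -6)
Before tot := y + 8: (s + y > -8 -> 2*tab[s] + lim = -15) and (3*lim < -2 -> 3*data[y + 8] + y > -14)
Answer: WP = (s + y > -8 -> 2*tab[s] + lim = -15) and (3*lim < -2 -> 3*data[y + 8] + y > -14)


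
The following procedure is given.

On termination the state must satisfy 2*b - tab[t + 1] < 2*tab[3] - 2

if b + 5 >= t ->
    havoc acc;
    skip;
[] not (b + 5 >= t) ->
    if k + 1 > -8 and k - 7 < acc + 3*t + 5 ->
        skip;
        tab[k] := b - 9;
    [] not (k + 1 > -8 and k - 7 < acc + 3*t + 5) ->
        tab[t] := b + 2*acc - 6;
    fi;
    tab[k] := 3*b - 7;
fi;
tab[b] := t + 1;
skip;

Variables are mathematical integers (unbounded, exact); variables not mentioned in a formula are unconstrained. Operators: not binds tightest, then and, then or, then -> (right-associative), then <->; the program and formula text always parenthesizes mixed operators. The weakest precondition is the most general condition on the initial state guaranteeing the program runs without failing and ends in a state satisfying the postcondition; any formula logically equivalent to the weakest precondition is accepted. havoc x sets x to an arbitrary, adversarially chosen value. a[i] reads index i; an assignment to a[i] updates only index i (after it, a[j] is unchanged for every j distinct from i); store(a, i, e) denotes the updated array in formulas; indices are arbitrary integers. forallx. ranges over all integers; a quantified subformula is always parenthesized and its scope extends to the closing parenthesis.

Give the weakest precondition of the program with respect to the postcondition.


Working backward. After the program, the postcondition 2*b - tab[t + 1] < 2*tab[3] - 2 must hold; in canonical form it is 2*b < tab[t + 1] + 2*tab[3] - 2.
Before skip: 2*b < tab[t + 1] + 2*tab[3] - 2
Before tab[b] := t + 1: 2*b < store(tab, b, t + 1)[t + 1] + 2*store(tab, b, t + 1)[3] - 2
Then branch requires 2*b < store(tab, b, t + 1)[t + 1] + 2*store(tab, b, t + 1)[3] - 2; else branch requires ((k > -9 and k < acc + 3*t + 12) -> 2*b < store(store(store(tab, k, b - 9), k, 3*b - 7), b, t + 1)[t + 1] + 2*store(store(store(tab, k, b - 9), k, 3*b - 7), b, t + 1)[3] - 2) and ((not (k > -9 and k < acc + 3*t + 12)) -> 2*b < store(store(store(tab, t, 2*acc + b - 6), k, 3*b - 7), b, t + 1)[t + 1] + 2*store(store(store(tab, t, 2*acc + b - 6), k, 3*b - 7), b, t + 1)[3] - 2).
Before the if: (b >= t - 5 -> 2*b < store(tab, b, t + 1)[t + 1] + 2*store(tab, b, t + 1)[3] - 2) and ((not (b >= t - 5)) -> (((k > -9 and k < acc + 3*t + 12) -> 2*b < store(store(store(tab, k, b - 9), k, 3*b - 7), b, t + 1)[t + 1] + 2*store(store(store(tab, k, b - 9), k, 3*b - 7), b, t + 1)[3] - 2) and ((not (k > -9 and k < acc + 3*t + 12)) -> 2*b < store(store(store(tab, t, 2*acc + b - 6), k, 3*b - 7), b, t + 1)[t + 1] + 2*store(store(store(tab, t, 2*acc + b - 6), k, 3*b - 7), b, t + 1)[3] - 2)))
Answer: WP = (b >= t - 5 -> 2*b < store(tab, b, t + 1)[t + 1] + 2*store(tab, b, t + 1)[3] - 2) and ((not (b >= t - 5)) -> (((k > -9 and k < acc + 3*t + 12) -> 2*b < store(store(store(tab, k, b - 9), k, 3*b - 7), b, t + 1)[t + 1] + 2*store(store(store(tab, k, b - 9), k, 3*b - 7), b, t + 1)[3] - 2) and ((not (k > -9 and k < acc + 3*t + 12)) -> 2*b < store(store(store(tab, t, 2*acc + b - 6), k, 3*b - 7), b, t + 1)[t + 1] + 2*store(store(store(tab, t, 2*acc + b - 6), k, 3*b - 7), b, t + 1)[3] - 2)))


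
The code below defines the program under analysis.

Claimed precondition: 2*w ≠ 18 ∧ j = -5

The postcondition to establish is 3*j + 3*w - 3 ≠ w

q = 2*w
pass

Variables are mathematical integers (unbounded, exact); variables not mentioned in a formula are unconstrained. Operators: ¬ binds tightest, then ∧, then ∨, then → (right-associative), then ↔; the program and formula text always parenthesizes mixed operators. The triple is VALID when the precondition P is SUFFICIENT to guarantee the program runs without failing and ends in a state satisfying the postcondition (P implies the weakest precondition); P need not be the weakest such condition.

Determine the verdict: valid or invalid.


Working backward. After the program, the postcondition 3*j + 3*w - 3 ≠ w must hold; in canonical form it is 3*j + 2*w ≠ 3.
Before skip: 3*j + 2*w ≠ 3
Before q := 2*w: 3*j + 2*w ≠ 3
The weakest precondition is 3*j + 2*w ≠ 3.
Check whether 2*w ≠ 18 ∧ j = -5 implies it.
Every state satisfying the precondition satisfies the weakest precondition: the implication holds.
Answer: valid


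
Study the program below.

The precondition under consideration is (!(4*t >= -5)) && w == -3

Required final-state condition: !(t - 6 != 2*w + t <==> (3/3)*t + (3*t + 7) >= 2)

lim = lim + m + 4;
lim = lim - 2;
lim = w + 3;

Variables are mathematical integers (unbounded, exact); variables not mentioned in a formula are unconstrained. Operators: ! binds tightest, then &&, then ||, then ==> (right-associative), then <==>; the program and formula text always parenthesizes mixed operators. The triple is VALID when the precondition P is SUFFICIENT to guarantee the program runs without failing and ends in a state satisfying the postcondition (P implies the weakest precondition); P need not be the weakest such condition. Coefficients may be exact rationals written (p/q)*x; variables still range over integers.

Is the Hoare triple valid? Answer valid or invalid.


Working backward. After the program, the postcondition !(t - 6 != 2*w + t <==> (3/3)*t + (3*t + 7) >= 2) must hold; in canonical form it is !(2*w != -6 <==> 4*t >= -5).
Before lim := w + 3: !(2*w != -6 <==> 4*t >= -5)
Before lim := lim - 2: !(2*w != -6 <==> 4*t >= -5)
Before lim := lim + m + 4: !(2*w != -6 <==> 4*t >= -5)
The weakest precondition is !(2*w != -6 <==> 4*t >= -5).
Check whether (!(4*t >= -5)) && w == -3 implies it.
Countermodel: at the initial state t = -2, w = -3, the precondition holds but the weakest precondition fails.
Answer: invalid


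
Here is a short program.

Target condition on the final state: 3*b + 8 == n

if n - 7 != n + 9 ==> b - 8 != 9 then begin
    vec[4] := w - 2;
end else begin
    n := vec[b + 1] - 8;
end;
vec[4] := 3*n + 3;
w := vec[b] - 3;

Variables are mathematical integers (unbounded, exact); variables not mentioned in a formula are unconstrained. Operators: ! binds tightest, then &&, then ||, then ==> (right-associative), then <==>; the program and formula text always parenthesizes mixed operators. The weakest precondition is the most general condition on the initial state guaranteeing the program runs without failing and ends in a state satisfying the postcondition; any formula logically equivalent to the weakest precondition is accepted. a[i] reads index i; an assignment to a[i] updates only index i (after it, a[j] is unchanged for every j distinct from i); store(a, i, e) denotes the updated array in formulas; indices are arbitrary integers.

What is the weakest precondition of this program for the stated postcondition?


Working backward. After the program, the postcondition 3*b + 8 == n must hold; in canonical form it is 3*b == n - 8.
Before w := vec[b] - 3: 3*b == n - 8
Before vec[4] := 3*n + 3: 3*b == n - 8
Then branch requires 3*b == n - 8; else branch requires 3*b == vec[b + 1] - 16.
Before the if: (b != 17 ==> 3*b == n - 8) && ((!(b != 17)) ==> 3*b == vec[b + 1] - 16)
Answer: WP = (b != 17 ==> 3*b == n - 8) && ((!(b != 17)) ==> 3*b == vec[b + 1] - 16)


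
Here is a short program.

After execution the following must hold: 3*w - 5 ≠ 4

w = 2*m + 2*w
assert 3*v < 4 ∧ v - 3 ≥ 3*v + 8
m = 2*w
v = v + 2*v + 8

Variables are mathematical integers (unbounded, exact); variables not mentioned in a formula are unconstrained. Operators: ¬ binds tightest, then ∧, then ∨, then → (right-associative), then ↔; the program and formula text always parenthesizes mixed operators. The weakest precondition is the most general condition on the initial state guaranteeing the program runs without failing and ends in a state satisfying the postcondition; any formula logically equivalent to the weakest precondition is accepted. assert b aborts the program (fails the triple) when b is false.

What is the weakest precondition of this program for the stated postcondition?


Working backward. After the program, the postcondition 3*w - 5 ≠ 4 must hold; in canonical form it is 3*w ≠ 9.
Before v := v + 2*v + 8: 3*w ≠ 9
Before m := 2*w: 3*w ≠ 9
Before assert 3*v < 4 ∧ v - 3 ≥ 3*v + 8: 3*v < 4 ∧ 2*v ≤ -11 ∧ 3*w ≠ 9
Before w := 2*m + 2*w: 3*v < 4 ∧ 2*v ≤ -11 ∧ 6*m + 6*w ≠ 9
Answer: WP = 3*v < 4 ∧ 2*v ≤ -11 ∧ 6*m + 6*w ≠ 9


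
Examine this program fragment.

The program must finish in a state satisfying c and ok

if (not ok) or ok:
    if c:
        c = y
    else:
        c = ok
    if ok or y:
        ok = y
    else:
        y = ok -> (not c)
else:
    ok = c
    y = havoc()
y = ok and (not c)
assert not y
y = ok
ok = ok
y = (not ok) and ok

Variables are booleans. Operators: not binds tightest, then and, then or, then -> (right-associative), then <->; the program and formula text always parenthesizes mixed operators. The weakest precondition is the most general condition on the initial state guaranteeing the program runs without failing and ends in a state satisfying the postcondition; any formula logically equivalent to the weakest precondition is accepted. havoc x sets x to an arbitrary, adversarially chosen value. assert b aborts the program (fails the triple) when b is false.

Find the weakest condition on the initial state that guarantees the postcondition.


Working backward. After the program, c and ok must hold.
Before y := (not ok) and ok: c and ok
Before ok := ok: c and ok
Before y := ok: c and ok
Before assert not y: (not y) and c and ok
Before y := ok and (not c): (not (ok and (not c))) and c and ok
Then branch requires (c -> (((ok or y) -> y) and ((not (ok or y)) -> ((not (ok and (not y))) and y and ok)))) and ((not c) -> (((ok or y) -> ((not (y and (not ok))) and ok and y)) and ((not (ok or y)) -> ok))); else branch requires c.
Before the if: (c -> (((ok or y) -> y) and ((not (ok or y)) -> ((not (ok and (not y))) and y and ok)))) and ((not c) -> (((ok or y) -> ((not (y and (not ok))) and ok and y)) and ((not (ok or y)) -> ok)))
Answer: WP = (c -> (((ok or y) -> y) and ((not (ok or y)) -> ((not (ok and (not y))) and y and ok)))) and ((not c) -> (((ok or y) -> ((not (y and (not ok))) and ok and y)) and ((not (ok or y)) -> ok)))


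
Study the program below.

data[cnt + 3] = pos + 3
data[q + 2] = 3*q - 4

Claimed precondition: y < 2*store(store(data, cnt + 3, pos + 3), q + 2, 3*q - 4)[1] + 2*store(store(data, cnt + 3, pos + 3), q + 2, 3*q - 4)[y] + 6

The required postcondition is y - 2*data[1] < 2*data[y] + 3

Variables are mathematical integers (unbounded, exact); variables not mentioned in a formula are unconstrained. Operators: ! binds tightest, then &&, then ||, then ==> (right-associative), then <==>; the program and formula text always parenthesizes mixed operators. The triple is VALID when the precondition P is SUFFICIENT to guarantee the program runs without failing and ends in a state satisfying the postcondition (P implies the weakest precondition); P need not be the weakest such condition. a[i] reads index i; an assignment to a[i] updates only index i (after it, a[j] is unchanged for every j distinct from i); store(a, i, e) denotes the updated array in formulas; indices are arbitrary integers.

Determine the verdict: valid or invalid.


Working backward. After the program, the postcondition y - 2*data[1] < 2*data[y] + 3 must hold; in canonical form it is y < 2*data[1] + 2*data[y] + 3.
Before data[q + 2] := 3*q - 4: y < 2*store(data, q + 2, 3*q - 4)[1] + 2*store(data, q + 2, 3*q - 4)[y] + 3
Before data[cnt + 3] := pos + 3: y < 2*store(store(data, cnt + 3, pos + 3), q + 2, 3*q - 4)[1] + 2*store(store(data, cnt + 3, pos + 3), q + 2, 3*q - 4)[y] + 3
The weakest precondition is y < 2*store(store(data, cnt + 3, pos + 3), q + 2, 3*q - 4)[1] + 2*store(store(data, cnt + 3, pos + 3), q + 2, 3*q - 4)[y] + 3.
Check whether y < 2*store(store(data, cnt + 3, pos + 3), q + 2, 3*q - 4)[1] + 2*store(store(data, cnt + 3, pos + 3), q + 2, 3*q - 4)[y] + 6 implies it.
Countermodel: at the initial state cnt = -3, data = {[-13032] = 4, [-13031] = 30152, [0] = 4, [1] = -36669, elsewhere 4}, pos = 1, q = -13034, y = -13031, the precondition holds but the weakest precondition fails.
Answer: invalid


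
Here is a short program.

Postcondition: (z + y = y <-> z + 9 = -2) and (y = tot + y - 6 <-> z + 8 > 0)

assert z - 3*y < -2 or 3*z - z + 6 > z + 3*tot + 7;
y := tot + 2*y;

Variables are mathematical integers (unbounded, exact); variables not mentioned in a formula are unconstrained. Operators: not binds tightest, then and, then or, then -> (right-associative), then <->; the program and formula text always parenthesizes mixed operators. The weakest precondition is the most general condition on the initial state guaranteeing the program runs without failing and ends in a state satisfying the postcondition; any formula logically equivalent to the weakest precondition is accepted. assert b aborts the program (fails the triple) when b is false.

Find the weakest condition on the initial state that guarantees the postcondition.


Working backward. After the program, the postcondition (z + y = y <-> z + 9 = -2) and (y = tot + y - 6 <-> z + 8 > 0) must hold; in canonical form it is (z = 0 <-> z = -11) and (tot = 6 <-> z > -8).
Before y := tot + 2*y: (z = 0 <-> z = -11) and (tot = 6 <-> z > -8)
Before assert z - 3*y < -2 or 3*z - z + 6 > z + 3*tot + 7: (z < 3*y - 2 or z > 3*tot + 1) and (z = 0 <-> z = -11) and (tot = 6 <-> z > -8)
Answer: WP = (z < 3*y - 2 or z > 3*tot + 1) and (z = 0 <-> z = -11) and (tot = 6 <-> z > -8)


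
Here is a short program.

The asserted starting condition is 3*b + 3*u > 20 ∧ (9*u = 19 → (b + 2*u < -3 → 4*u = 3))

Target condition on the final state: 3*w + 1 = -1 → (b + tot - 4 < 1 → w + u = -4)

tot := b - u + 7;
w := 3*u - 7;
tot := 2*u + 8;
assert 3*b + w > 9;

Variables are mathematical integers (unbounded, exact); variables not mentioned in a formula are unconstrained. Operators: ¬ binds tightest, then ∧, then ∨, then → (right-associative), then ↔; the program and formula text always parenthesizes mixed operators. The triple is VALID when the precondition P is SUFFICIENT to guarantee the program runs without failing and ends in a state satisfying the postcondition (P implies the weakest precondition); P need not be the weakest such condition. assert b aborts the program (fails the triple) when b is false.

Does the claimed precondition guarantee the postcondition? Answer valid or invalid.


Working backward. After the program, the postcondition 3*w + 1 = -1 → (b + tot - 4 < 1 → w + u = -4) must hold; in canonical form it is 3*w = -2 → (b + tot < 5 → u + w = -4).
Before assert 3*b + w > 9: 3*b + w > 9 ∧ (3*w = -2 → (b + tot < 5 → u + w = -4))
Before tot := 2*u + 8: 3*b + w > 9 ∧ (3*w = -2 → (b + 2*u < -3 → u + w = -4))
Before w := 3*u - 7: 3*b + 3*u > 16 ∧ (9*u = 19 → (b + 2*u < -3 → 4*u = 3))
Before tot := b - u + 7: 3*b + 3*u > 16 ∧ (9*u = 19 → (b + 2*u < -3 → 4*u = 3))
The weakest precondition is 3*b + 3*u > 16 ∧ (9*u = 19 → (b + 2*u < -3 → 4*u = 3)).
Check whether 3*b + 3*u > 20 ∧ (9*u = 19 → (b + 2*u < -3 → 4*u = 3)) implies it.
Every state satisfying the precondition satisfies the weakest precondition: the implication holds.
Answer: valid


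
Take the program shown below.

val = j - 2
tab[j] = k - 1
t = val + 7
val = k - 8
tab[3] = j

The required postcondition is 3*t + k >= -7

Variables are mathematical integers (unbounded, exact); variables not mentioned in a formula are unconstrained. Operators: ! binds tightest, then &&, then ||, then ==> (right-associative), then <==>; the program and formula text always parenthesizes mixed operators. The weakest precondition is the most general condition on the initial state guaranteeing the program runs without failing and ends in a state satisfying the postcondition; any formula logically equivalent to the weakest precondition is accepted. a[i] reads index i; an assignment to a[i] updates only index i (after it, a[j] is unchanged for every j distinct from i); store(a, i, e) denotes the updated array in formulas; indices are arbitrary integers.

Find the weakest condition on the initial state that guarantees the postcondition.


Working backward. After the program, the postcondition 3*t + k >= -7 must hold; in canonical form it is k + 3*t >= -7.
Before tab[3] := j: k + 3*t >= -7
Before val := k - 8: k + 3*t >= -7
Before t := val + 7: k + 3*val >= -28
Before tab[j] := k - 1: k + 3*val >= -28
Before val := j - 2: 3*j + k >= -22
Answer: WP = 3*j + k >= -22


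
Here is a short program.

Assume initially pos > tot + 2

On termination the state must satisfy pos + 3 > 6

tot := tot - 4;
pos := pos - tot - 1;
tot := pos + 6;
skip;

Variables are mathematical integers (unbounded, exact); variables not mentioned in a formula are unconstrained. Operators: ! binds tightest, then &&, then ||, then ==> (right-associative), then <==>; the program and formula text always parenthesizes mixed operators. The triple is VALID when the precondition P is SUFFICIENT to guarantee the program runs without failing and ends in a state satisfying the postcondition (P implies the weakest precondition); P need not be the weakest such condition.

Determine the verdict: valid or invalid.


Working backward. After the program, the postcondition pos + 3 > 6 must hold; in canonical form it is pos > 3.
Before skip: pos > 3
Before tot := pos + 6: pos > 3
Before pos := pos - tot - 1: pos > tot + 4
Before tot := tot - 4: pos > tot
The weakest precondition is pos > tot.
Check whether pos > tot + 2 implies it.
Every state satisfying the precondition satisfies the weakest precondition: the implication holds.
Answer: valid


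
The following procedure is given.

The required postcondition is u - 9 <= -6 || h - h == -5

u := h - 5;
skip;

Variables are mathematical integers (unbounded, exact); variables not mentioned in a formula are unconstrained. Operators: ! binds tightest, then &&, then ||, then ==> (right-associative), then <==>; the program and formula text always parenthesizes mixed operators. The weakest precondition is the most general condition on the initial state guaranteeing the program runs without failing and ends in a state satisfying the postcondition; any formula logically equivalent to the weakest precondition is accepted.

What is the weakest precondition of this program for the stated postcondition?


Working backward. After the program, the postcondition u - 9 <= -6 || h - h == -5 must hold; in canonical form it is u <= 3.
Before skip: u <= 3
Before u := h - 5: h <= 8
Answer: WP = h <= 8


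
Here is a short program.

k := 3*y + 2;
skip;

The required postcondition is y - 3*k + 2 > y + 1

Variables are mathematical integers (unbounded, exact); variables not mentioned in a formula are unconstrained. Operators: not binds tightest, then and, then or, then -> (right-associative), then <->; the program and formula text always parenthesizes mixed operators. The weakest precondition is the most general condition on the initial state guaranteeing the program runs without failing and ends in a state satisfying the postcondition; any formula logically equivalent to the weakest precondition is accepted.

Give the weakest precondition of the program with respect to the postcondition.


Working backward. After the program, the postcondition y - 3*k + 2 > y + 1 must hold; in canonical form it is 3*k < 1.
Before skip: 3*k < 1
Before k := 3*y + 2: 9*y < -5
Answer: WP = 9*y < -5


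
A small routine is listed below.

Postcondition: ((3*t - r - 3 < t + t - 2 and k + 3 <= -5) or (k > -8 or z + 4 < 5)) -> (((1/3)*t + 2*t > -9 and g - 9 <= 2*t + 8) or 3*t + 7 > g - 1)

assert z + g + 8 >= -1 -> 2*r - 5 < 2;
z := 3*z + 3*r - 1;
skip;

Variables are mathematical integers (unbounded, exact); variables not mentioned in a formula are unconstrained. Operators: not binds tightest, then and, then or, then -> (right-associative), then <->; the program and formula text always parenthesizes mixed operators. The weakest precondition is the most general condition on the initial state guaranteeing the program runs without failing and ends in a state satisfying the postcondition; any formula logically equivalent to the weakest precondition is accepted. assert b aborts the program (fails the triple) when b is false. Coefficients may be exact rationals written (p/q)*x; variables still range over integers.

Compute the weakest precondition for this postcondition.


Working backward. After the program, the postcondition ((3*t - r - 3 < t + t - 2 and k + 3 <= -5) or (k > -8 or z + 4 < 5)) -> (((1/3)*t + 2*t > -9 and g - 9 <= 2*t + 8) or 3*t + 7 > g - 1) must hold; in canonical form it is ((t < r + 1 and k <= -8) or k > -8 or z < 1) -> (((7/3)*t > -9 and g <= 2*t + 17) or 3*t > g - 8).
Before skip: ((t < r + 1 and k <= -8) or k > -8 or z < 1) -> (((7/3)*t > -9 and g <= 2*t + 17) or 3*t > g - 8)
Before z := 3*z + 3*r - 1: ((t < r + 1 and k <= -8) or k > -8 or 3*r + 3*z < 2) -> (((7/3)*t > -9 and g <= 2*t + 17) or 3*t > g - 8)
Before assert z + g + 8 >= -1 -> 2*r - 5 < 2: (g + z >= -9 -> 2*r < 7) and (((t < r + 1 and k <= -8) or k > -8 or 3*r + 3*z < 2) -> (((7/3)*t > -9 and g <= 2*t + 17) or 3*t > g - 8))
Answer: WP = (g + z >= -9 -> 2*r < 7) and (((t < r + 1 and k <= -8) or k > -8 or 3*r + 3*z < 2) -> (((7/3)*t > -9 and g <= 2*t + 17) or 3*t > g - 8))


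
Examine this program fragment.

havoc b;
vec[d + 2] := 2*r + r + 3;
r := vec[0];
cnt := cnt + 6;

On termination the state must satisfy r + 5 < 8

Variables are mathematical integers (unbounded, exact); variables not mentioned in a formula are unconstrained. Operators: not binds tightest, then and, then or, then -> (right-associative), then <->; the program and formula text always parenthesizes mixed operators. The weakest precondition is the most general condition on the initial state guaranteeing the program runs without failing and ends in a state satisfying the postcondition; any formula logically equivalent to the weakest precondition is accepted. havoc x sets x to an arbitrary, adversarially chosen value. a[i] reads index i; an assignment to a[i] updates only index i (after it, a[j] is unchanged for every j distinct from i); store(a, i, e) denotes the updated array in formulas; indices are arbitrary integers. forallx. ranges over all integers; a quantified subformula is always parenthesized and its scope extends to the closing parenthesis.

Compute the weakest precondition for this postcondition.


Working backward. After the program, the postcondition r + 5 < 8 must hold; in canonical form it is r < 3.
Before cnt := cnt + 6: r < 3
Before r := vec[0]: vec[0] < 3
Before vec[d + 2] := 2*r + r + 3: store(vec, d + 2, 3*r + 3)[0] < 3
Before havoc b: store(vec, d + 2, 3*r + 3)[0] < 3
Answer: WP = store(vec, d + 2, 3*r + 3)[0] < 3


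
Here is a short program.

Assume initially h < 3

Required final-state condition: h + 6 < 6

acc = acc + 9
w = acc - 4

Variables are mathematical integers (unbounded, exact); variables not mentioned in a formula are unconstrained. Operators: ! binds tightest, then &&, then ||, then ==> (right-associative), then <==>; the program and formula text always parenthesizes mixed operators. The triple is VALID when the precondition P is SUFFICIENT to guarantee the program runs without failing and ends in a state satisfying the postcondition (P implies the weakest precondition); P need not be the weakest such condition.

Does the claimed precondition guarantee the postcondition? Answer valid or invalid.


Working backward. After the program, the postcondition h + 6 < 6 must hold; in canonical form it is h < 0.
Before w := acc - 4: h < 0
Before acc := acc + 9: h < 0
The weakest precondition is h < 0.
Check whether h < 3 implies it.
Countermodel: at the initial state h = 0, the precondition holds but the weakest precondition fails.
Answer: invalid


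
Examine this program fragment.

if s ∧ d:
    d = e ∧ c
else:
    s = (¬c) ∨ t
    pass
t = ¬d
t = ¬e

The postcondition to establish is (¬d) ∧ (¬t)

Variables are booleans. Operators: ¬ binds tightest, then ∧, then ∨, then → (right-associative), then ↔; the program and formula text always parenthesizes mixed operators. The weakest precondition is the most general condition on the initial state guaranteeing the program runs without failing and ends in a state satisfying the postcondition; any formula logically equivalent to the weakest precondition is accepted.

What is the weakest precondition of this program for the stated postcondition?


Working backward. After the program, (¬d) ∧ (¬t) must hold.
Before t := ¬e: (¬d) ∧ e
Before t := ¬d: (¬d) ∧ e
Then branch requires (¬(e ∧ c)) ∧ e; else branch requires (¬d) ∧ e.
Before the if: ((s ∧ d) → ((¬(e ∧ c)) ∧ e)) ∧ ((¬(s ∧ d)) → ((¬d) ∧ e))
Answer: WP = ((s ∧ d) → ((¬(e ∧ c)) ∧ e)) ∧ ((¬(s ∧ d)) → ((¬d) ∧ e))


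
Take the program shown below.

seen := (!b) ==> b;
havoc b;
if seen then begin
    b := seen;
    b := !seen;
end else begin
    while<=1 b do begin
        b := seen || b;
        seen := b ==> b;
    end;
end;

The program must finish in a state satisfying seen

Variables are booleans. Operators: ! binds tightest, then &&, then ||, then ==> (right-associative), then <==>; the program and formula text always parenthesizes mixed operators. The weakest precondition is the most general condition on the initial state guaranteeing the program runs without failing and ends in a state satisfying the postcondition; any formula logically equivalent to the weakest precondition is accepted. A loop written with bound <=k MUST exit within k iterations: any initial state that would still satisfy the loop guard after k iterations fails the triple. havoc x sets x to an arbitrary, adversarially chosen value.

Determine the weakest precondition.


Working backward. After the program, seen must hold.
Then branch requires seen; else branch requires (b ==> (!(seen || b))) && ((!b) ==> seen).
Before the if: (!seen) ==> ((b ==> (!(seen || b))) && ((!b) ==> seen))
Before havoc b: seen && ((!seen) ==> seen)
Before seen := (!b) ==> b: ((!b) ==> b) && ((!((!b) ==> b)) ==> ((!b) ==> b))
Answer: WP = ((!b) ==> b) && ((!((!b) ==> b)) ==> ((!b) ==> b))


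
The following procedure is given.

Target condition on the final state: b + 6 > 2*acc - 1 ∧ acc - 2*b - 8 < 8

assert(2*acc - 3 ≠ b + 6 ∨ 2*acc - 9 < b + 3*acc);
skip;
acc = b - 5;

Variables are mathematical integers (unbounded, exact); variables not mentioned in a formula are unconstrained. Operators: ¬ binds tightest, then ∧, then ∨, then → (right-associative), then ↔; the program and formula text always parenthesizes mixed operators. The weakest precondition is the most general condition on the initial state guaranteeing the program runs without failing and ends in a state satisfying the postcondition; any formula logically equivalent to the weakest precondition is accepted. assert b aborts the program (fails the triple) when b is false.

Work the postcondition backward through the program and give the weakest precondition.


Working backward. After the program, the postcondition b + 6 > 2*acc - 1 ∧ acc - 2*b - 8 < 8 must hold; in canonical form it is b > 2*acc - 7 ∧ acc < 2*b + 16.
Before acc := b - 5: b < 17 ∧ b > -21
Before skip: b < 17 ∧ b > -21
Before assert 2*acc - 3 ≠ b + 6 ∨ 2*acc - 9 < b + 3*acc: (2*acc ≠ b + 9 ∨ acc + b > -9) ∧ b < 17 ∧ b > -21
Answer: WP = (2*acc ≠ b + 9 ∨ acc + b > -9) ∧ b < 17 ∧ b > -21


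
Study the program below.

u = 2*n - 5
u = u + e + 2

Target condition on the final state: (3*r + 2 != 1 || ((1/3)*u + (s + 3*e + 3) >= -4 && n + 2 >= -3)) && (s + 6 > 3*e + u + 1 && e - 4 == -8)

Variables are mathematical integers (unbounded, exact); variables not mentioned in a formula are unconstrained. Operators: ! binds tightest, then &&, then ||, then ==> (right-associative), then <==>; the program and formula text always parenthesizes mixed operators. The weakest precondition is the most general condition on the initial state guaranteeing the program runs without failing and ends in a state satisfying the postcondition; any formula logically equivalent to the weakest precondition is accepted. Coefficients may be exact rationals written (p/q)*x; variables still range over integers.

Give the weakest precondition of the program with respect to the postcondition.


Working backward. After the program, the postcondition (3*r + 2 != 1 || ((1/3)*u + (s + 3*e + 3) >= -4 && n + 2 >= -3)) && (s + 6 > 3*e + u + 1 && e - 4 == -8) must hold; in canonical form it is (3*r != -1 || (3*e + s + (1/3)*u >= -7 && n >= -5)) && s > 3*e + u - 5 && e == -4.
Before u := u + e + 2: (3*r != -1 || ((10/3)*e + s + (1/3)*u >= -23/3 && n >= -5)) && s > 4*e + u - 3 && e == -4
Before u := 2*n - 5: (3*r != -1 || ((10/3)*e + (2/3)*n + s >= -6 && n >= -5)) && s > 4*e + 2*n - 8 && e == -4
Answer: WP = (3*r != -1 || ((10/3)*e + (2/3)*n + s >= -6 && n >= -5)) && s > 4*e + 2*n - 8 && e == -4


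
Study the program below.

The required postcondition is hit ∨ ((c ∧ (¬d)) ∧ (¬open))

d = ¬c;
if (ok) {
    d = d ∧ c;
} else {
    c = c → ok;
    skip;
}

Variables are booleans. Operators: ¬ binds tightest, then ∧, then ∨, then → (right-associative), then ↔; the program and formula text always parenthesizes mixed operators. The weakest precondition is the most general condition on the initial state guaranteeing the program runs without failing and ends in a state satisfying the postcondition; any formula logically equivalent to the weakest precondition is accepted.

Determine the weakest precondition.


Working backward. After the program, the postcondition hit ∨ ((c ∧ (¬d)) ∧ (¬open)) must hold; in canonical form it is hit ∨ (c ∧ (¬d) ∧ (¬open)).
Then branch requires hit ∨ (c ∧ (¬(d ∧ c)) ∧ (¬open)); else branch requires hit ∨ ((c → ok) ∧ (¬d) ∧ (¬open)).
Before the if: (ok → (hit ∨ (c ∧ (¬(d ∧ c)) ∧ (¬open)))) ∧ ((¬ok) → (hit ∨ ((c → ok) ∧ (¬d) ∧ (¬open))))
Before d := ¬c: (ok → (hit ∨ (c ∧ (¬open)))) ∧ ((¬ok) → (hit ∨ ((c → ok) ∧ c ∧ (¬open))))
Answer: WP = (ok → (hit ∨ (c ∧ (¬open)))) ∧ ((¬ok) → (hit ∨ ((c → ok) ∧ c ∧ (¬open))))


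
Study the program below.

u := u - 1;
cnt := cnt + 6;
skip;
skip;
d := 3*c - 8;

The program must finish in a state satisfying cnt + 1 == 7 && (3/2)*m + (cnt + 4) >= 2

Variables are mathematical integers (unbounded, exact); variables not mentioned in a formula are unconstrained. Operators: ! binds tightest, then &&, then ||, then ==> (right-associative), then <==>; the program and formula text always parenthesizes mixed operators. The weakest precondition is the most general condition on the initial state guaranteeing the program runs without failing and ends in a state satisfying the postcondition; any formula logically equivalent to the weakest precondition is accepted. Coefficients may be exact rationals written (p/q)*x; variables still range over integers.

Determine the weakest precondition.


Working backward. After the program, the postcondition cnt + 1 == 7 && (3/2)*m + (cnt + 4) >= 2 must hold; in canonical form it is cnt == 6 && cnt + (3/2)*m >= -2.
Before d := 3*c - 8: cnt == 6 && cnt + (3/2)*m >= -2
Before skip: cnt == 6 && cnt + (3/2)*m >= -2
Before skip: cnt == 6 && cnt + (3/2)*m >= -2
Before cnt := cnt + 6: cnt == 0 && cnt + (3/2)*m >= -8
Before u := u - 1: cnt == 0 && cnt + (3/2)*m >= -8
Answer: WP = cnt == 0 && cnt + (3/2)*m >= -8
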